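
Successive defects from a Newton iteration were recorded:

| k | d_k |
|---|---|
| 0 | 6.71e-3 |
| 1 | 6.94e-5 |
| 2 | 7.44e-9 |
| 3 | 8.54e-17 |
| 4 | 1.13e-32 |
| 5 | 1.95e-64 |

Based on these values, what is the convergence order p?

2

Consecutive ratios: d_5/d_4 = 1.95e-64/1.13e-32 = 1.72566e-32, d_4/d_3 = 1.13e-32/8.54e-17 = 1.32319e-16.
p ≈ ln(1.72566e-32)/ln(1.32319e-16) = -73.1371/-36.5613 ≈ 2.00.
So the convergence is quadratic (order 2).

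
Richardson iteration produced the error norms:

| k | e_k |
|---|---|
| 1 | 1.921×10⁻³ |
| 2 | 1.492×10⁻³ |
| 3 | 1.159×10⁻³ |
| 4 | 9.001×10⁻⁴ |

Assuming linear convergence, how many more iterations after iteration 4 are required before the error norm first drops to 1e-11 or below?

73

Rate ρ ≈ e_4/e_3 = 9.001×10⁻⁴/1.159×10⁻³ = 0.7766.
After j more steps, e_{4+j} ≈ 9.001×10⁻⁴·ρ^j; need ρ^j ≤ 1e-11/9.001×10⁻⁴ = 1.11099e-08.
j ≥ ln(1.11099e-08)/ln(0.7766) = -18.3154/-0.25283 = 72.442.
So 73 more iterations are needed.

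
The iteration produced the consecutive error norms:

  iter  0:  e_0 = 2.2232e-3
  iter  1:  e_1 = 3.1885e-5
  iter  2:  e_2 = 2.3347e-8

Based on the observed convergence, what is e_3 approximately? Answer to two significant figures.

First estimate the order: p ≈ ln(e_2/e_1) / ln(e_1/e_0) = ln(2.3347e-8/3.1885e-5)/ln(3.1885e-5/2.2232e-3) = ln(0.000732225)/ln(0.0143419) ≈ 1.7009.
Then e_3 ≈ e_2·(e_2/e_1)^p = 2.3347e-8·(0.000732225)^1.7009 = 2.3347e-8·4.64594e-06 ≈ 1.085e-13.

1.1e-13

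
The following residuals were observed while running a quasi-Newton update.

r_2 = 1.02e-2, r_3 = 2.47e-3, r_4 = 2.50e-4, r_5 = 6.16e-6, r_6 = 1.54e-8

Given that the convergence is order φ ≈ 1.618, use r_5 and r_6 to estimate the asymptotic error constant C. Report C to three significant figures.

4.15

C ≈ r_6 / r_5^1.618
  = 1.54e-8 / (6.16e-6)^1.618
  = 1.54e-8 / 3.71143e-09 ≈ 4.1493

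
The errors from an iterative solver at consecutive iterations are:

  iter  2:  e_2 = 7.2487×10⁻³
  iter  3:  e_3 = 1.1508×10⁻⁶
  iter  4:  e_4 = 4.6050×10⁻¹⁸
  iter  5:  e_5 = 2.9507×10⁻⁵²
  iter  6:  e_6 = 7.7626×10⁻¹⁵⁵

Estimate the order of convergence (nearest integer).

Consecutive ratios: e_6/e_5 = 7.7626×10⁻¹⁵⁵/2.9507×10⁻⁵² = 2.63077e-103, e_5/e_4 = 2.9507×10⁻⁵²/4.6050×10⁻¹⁸ = 6.4076e-35.
p ≈ ln(2.63077e-103)/ln(6.4076e-35) = -236.1990/-78.7330 ≈ 3.00.
So the convergence is cubic (order 3).

3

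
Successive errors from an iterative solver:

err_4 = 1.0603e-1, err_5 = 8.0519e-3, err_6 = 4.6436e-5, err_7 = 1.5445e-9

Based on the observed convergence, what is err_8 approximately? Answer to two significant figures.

1.7e-18

First estimate the order: p ≈ ln(err_7/err_6) / ln(err_6/err_5) = ln(1.5445e-9/4.6436e-5)/ln(4.6436e-5/8.0519e-3) = ln(3.32608e-05)/ln(0.00576709) ≈ 2.0000.
Then err_8 ≈ err_7·(err_7/err_6)^p = 1.5445e-9·(3.32608e-05)^2.0000 = 1.5445e-9·1.10628e-09 ≈ 1.709e-18.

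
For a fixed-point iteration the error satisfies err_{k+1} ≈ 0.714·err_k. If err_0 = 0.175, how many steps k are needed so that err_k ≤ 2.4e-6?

After k steps, err_k ≈ 0.175·0.714^k.
Need 0.714^k ≤ 2.4e-6/0.175 = 1.37143e-05.
k ≥ ln(1.37143e-05)/ln(0.714) = -11.1971/-0.33687 = 33.239.
Smallest integer k = 34.

34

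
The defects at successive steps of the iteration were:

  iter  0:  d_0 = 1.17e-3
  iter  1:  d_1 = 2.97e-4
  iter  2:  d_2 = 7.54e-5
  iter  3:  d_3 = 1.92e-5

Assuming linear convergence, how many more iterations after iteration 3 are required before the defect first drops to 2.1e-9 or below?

7

Rate ρ ≈ d_3/d_2 = 1.92e-5/7.54e-5 = 0.2546.
After j more steps, d_{3+j} ≈ 1.92e-5·ρ^j; need ρ^j ≤ 2.1e-9/1.92e-5 = 0.000109375.
j ≥ ln(0.000109375)/ln(0.2546) = -9.1207/-1.36806 = 6.667.
So 7 more iterations are needed.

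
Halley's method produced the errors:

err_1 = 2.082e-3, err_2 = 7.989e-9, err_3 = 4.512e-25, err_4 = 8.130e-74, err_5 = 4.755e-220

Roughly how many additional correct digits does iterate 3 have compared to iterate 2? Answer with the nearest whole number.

Digits gained ≈ log₁₀(err_2/err_3) = log₁₀(7.989e-9/4.512e-25) = log₁₀(1.77061e+16) ≈ 16.248.

16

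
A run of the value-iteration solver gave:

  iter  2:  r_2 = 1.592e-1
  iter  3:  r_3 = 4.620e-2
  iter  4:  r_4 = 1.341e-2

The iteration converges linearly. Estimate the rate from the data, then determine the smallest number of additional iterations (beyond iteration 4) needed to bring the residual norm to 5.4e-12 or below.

Rate ρ ≈ r_4/r_3 = 1.341e-2/4.620e-2 = 0.2903.
After j more steps, r_{4+j} ≈ 1.341e-2·ρ^j; need ρ^j ≤ 5.4e-12/1.341e-2 = 4.02685e-10.
j ≥ ln(4.02685e-10)/ln(0.2903) = -21.6329/-1.23684 = 17.490.
So 18 more iterations are needed.

18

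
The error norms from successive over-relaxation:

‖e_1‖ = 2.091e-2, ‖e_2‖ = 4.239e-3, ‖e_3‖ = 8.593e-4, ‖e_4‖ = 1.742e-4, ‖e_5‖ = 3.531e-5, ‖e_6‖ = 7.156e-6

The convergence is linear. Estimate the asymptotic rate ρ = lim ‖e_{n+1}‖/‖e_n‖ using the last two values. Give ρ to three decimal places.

ρ ≈ ‖e_6‖/‖e_5‖ = 7.156e-6/3.531e-5 = 0.20266

0.203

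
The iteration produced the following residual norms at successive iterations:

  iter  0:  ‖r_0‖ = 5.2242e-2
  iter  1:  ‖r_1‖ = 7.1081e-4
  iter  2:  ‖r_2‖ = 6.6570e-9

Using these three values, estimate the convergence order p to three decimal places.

2.694

p ≈ ln(‖r_2‖/‖r_1‖) / ln(‖r_1‖/‖r_0‖)
  = ln(6.6570e-9/7.1081e-4) / ln(7.1081e-4/5.2242e-2)
  = ln(9.36537e-06) / ln(0.0136061)
  = -11.578492 / -4.297237 ≈ 2.694404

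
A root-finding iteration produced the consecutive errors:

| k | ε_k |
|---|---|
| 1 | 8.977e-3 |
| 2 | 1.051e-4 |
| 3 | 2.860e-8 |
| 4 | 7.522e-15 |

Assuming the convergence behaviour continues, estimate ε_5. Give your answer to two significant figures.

5.4e-27

First estimate the order: p ≈ ln(ε_4/ε_3) / ln(ε_3/ε_2) = ln(7.522e-15/2.860e-8)/ln(2.860e-8/1.051e-4) = ln(2.63007e-07)/ln(0.000272122) ≈ 1.8456.
Then ε_5 ≈ ε_4·(ε_4/ε_3)^p = 7.522e-15·(2.63007e-07)^1.8456 = 7.522e-15·7.17615e-13 ≈ 5.398e-27.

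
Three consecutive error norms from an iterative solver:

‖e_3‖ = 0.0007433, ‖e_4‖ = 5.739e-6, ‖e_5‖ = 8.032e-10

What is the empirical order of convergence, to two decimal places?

p ≈ ln(‖e_5‖/‖e_4‖) / ln(‖e_4‖/‖e_3‖)
  = ln(8.032e-10/5.739e-6) / ln(5.739e-6/0.0007433)
  = ln(0.000139955) / ln(0.00772097)
  = -8.87419 / -4.86382 ≈ 1.82453

1.82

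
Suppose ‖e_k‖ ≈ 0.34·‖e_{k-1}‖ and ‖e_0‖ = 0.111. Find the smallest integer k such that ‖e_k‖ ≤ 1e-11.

22

After k steps, ‖e_k‖ ≈ 0.111·0.34^k.
Need 0.34^k ≤ 1e-11/0.111 = 9.00901e-11.
k ≥ ln(9.00901e-11)/ln(0.34) = -23.1302/-1.07881 = 21.440.
Smallest integer k = 22.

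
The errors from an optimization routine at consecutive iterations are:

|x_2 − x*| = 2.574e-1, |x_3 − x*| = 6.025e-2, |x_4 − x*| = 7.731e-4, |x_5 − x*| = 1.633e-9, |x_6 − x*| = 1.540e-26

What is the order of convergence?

Consecutive ratios: |x_6 − x*|/|x_5 − x*| = 1.540e-26/1.633e-9 = 9.4305e-18, |x_5 − x*|/|x_4 − x*| = 1.633e-9/7.731e-4 = 2.11228e-06.
p ≈ ln(9.4305e-18)/ln(2.11228e-06) = -39.2026/-13.0677 ≈ 3.00.
So the convergence is cubic (order 3).

3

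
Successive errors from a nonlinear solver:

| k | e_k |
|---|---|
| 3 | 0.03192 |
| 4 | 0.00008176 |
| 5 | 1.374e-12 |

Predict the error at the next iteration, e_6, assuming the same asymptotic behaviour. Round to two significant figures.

6.5e-36

First estimate the order: p ≈ ln(e_5/e_4) / ln(e_4/e_3) = ln(1.374e-12/0.00008176)/ln(0.00008176/0.03192) = ln(1.68053e-08)/ln(0.0025614) ≈ 3.0000.
Then e_6 ≈ e_5·(e_5/e_4)^p = 1.374e-12·(1.68053e-08)^3.0000 = 1.374e-12·4.74612e-24 ≈ 6.521e-36.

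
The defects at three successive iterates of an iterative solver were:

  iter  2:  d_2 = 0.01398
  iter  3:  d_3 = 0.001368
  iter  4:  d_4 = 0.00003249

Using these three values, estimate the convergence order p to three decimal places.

p ≈ ln(d_4/d_3) / ln(d_3/d_2)
  = ln(0.00003249/0.001368) / ln(0.001368/0.01398)
  = ln(0.02375) / ln(0.0978541)
  = -3.740173 / -2.324278 ≈ 1.609176

1.609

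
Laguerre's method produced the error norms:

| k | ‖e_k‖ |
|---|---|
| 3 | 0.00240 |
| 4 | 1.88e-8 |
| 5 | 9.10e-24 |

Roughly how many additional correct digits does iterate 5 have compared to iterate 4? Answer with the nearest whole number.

Digits gained ≈ log₁₀(‖e_4‖/‖e_5‖) = log₁₀(1.88e-8/9.10e-24) = log₁₀(2.06593e+15) ≈ 15.315.

15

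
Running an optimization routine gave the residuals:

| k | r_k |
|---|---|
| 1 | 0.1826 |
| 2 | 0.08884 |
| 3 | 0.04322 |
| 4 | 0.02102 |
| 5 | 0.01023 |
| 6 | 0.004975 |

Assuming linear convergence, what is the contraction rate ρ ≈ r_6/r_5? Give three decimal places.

0.486

ρ ≈ r_6/r_5 = 0.004975/0.01023 = 0.48631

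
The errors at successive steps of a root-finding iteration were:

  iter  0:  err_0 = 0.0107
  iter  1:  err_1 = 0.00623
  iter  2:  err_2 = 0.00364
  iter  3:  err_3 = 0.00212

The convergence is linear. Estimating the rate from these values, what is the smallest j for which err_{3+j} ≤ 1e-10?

Rate ρ ≈ err_3/err_2 = 0.00212/0.00364 = 0.5824.
After j more steps, err_{3+j} ≈ 0.00212·ρ^j; need ρ^j ≤ 1e-10/0.00212 = 4.71698e-08.
j ≥ ln(4.71698e-08)/ln(0.5824) = -16.8695/-0.54060 = 31.205.
So 32 more iterations are needed.

32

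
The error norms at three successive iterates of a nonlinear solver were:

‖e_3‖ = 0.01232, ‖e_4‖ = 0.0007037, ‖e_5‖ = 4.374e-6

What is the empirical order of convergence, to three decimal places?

1.775

p ≈ ln(‖e_5‖/‖e_4‖) / ln(‖e_4‖/‖e_3‖)
  = ln(4.374e-6/0.0007037) / ln(0.0007037/0.01232)
  = ln(0.00621572) / ln(0.0571185)
  = -5.080674 / -2.862627 ≈ 1.774829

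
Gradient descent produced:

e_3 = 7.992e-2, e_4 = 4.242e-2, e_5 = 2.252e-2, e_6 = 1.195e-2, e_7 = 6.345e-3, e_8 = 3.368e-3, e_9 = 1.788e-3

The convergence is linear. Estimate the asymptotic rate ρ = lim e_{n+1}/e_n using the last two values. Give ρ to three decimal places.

0.531

ρ ≈ e_9/e_8 = 1.788e-3/3.368e-3 = 0.53088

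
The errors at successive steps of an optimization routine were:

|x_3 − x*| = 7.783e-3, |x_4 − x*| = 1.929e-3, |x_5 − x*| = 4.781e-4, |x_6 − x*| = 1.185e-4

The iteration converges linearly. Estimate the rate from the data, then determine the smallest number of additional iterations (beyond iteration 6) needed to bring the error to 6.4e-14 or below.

16

Rate ρ ≈ |x_6 − x*|/|x_5 − x*| = 1.185e-4/4.781e-4 = 0.2479.
After j more steps, |x_{6+j} − x*| ≈ 1.185e-4·ρ^j; need ρ^j ≤ 6.4e-14/1.185e-4 = 5.40084e-10.
j ≥ ln(5.40084e-10)/ln(0.2479) = -21.3393/-1.39473 = 15.300.
So 16 more iterations are needed.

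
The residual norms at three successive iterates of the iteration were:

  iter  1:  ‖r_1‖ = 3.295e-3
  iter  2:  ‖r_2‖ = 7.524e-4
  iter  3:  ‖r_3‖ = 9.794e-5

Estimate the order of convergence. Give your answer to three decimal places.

1.381

p ≈ ln(‖r_3‖/‖r_2‖) / ln(‖r_2‖/‖r_1‖)
  = ln(9.794e-5/7.524e-4) / ln(7.524e-4/3.295e-3)
  = ln(0.13017) / ln(0.228346)
  = -2.038914 / -1.476893 ≈ 1.380543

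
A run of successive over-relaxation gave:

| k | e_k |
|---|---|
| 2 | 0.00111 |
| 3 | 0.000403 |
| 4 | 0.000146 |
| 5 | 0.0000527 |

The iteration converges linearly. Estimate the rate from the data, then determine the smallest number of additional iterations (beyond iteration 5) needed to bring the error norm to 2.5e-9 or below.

Rate ρ ≈ e_5/e_4 = 0.0000527/0.000146 = 0.3610.
After j more steps, e_{5+j} ≈ 0.0000527·ρ^j; need ρ^j ≤ 2.5e-9/0.0000527 = 4.74383e-05.
j ≥ ln(4.74383e-05)/ln(0.3610) = -9.9561/-1.01888 = 9.772.
So 10 more iterations are needed.

10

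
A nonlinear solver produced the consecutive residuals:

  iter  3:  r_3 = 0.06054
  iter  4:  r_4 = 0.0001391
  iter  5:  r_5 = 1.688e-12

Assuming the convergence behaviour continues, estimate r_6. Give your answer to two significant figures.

3.0e-36

First estimate the order: p ≈ ln(r_5/r_4) / ln(r_4/r_3) = ln(1.688e-12/0.0001391)/ln(0.0001391/0.06054) = ln(1.21352e-08)/ln(0.00229765) ≈ 2.9999.
Then r_6 ≈ r_5·(r_5/r_4)^p = 1.688e-12·(1.21352e-08)^2.9999 = 1.688e-12·1.79033e-24 ≈ 3.022e-36.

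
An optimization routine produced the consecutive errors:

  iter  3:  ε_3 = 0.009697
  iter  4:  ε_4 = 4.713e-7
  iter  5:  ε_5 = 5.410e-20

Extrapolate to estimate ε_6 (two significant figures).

8.2e-59

First estimate the order: p ≈ ln(ε_5/ε_4) / ln(ε_4/ε_3) = ln(5.410e-20/4.713e-7)/ln(4.713e-7/0.009697) = ln(1.14789e-13)/ln(4.86027e-05) ≈ 3.0000.
Then ε_6 ≈ ε_5·(ε_5/ε_4)^p = 5.410e-20·(1.14789e-13)^3.0000 = 5.410e-20·1.51252e-39 ≈ 8.183e-59.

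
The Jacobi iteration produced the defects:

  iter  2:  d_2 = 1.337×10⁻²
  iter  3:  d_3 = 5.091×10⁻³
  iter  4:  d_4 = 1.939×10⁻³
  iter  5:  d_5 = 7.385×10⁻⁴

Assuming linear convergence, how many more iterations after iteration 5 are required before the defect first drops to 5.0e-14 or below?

Rate ρ ≈ d_5/d_4 = 7.385×10⁻⁴/1.939×10⁻³ = 0.3809.
After j more steps, d_{5+j} ≈ 7.385×10⁻⁴·ρ^j; need ρ^j ≤ 5.0e-14/7.385×10⁻⁴ = 6.77048e-11.
j ≥ ln(6.77048e-11)/ln(0.3809) = -23.4159/-0.96522 = 24.260.
So 25 more iterations are needed.

25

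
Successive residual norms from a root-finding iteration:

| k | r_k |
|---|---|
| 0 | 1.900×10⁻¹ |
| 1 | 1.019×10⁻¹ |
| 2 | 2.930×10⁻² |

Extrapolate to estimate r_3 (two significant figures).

2.4e-3

First estimate the order: p ≈ ln(r_2/r_1) / ln(r_1/r_0) = ln(2.930×10⁻²/1.019×10⁻¹)/ln(1.019×10⁻¹/1.900×10⁻¹) = ln(0.287537)/ln(0.536316) ≈ 2.0005.
Then r_3 ≈ r_2·(r_2/r_1)^p = 2.930×10⁻²·(0.287537)^2.0005 = 2.930×10⁻²·0.082626 ≈ 0.002421.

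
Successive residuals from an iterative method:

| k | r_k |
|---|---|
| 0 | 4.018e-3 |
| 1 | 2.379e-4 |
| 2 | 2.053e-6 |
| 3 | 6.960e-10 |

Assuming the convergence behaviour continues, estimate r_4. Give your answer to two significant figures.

First estimate the order: p ≈ ln(r_3/r_2) / ln(r_2/r_1) = ln(6.960e-10/2.053e-6)/ln(2.053e-6/2.379e-4) = ln(0.000339016)/ln(0.00862968) ≈ 1.6811.
Then r_4 ≈ r_3·(r_3/r_2)^p = 6.960e-10·(0.000339016)^1.6811 = 6.960e-10·1.46877e-06 ≈ 1.022e-15.

1.0e-15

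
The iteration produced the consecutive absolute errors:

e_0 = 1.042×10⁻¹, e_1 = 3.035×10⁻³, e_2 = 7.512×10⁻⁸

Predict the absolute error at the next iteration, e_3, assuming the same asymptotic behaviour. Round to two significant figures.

1.1e-21

First estimate the order: p ≈ ln(e_2/e_1) / ln(e_1/e_0) = ln(7.512×10⁻⁸/3.035×10⁻³)/ln(3.035×10⁻³/1.042×10⁻¹) = ln(2.47512e-05)/ln(0.0291267) ≈ 2.9995.
Then e_3 ≈ e_2·(e_2/e_1)^p = 7.512×10⁻⁸·(2.47512e-05)^2.9995 = 7.512×10⁻⁸·1.52438e-14 ≈ 1.145e-21.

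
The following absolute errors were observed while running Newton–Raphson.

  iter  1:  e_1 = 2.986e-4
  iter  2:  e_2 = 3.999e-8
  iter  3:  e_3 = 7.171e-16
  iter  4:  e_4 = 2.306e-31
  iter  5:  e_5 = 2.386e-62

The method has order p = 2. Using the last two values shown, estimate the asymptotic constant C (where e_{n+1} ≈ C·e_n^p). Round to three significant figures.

0.449

C ≈ e_5 / e_4^2
  = 2.386e-62 / (2.306e-31)^2
  = 2.386e-62 / 5.31764e-62 ≈ 0.4487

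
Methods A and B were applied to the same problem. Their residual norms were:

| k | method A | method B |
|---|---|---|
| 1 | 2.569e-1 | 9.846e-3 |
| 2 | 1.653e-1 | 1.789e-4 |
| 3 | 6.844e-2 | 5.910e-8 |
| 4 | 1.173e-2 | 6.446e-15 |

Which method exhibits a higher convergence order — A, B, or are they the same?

Method A: p ≈ ln(1.173e-2/6.844e-2)/ln(6.844e-2/1.653e-1) ≈ 2.00.
Method B: p ≈ ln(6.446e-15/5.910e-8)/ln(5.910e-8/1.789e-4) ≈ 2.00.
Both orders ≈ 2.0 — effectively the same.

same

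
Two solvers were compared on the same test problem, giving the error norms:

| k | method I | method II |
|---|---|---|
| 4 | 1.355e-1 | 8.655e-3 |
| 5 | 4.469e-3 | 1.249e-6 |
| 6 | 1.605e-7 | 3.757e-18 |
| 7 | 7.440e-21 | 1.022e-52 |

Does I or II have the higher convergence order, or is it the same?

same

Method I: p ≈ ln(7.440e-21/1.605e-7)/ln(1.605e-7/4.469e-3) ≈ 3.00.
Method II: p ≈ ln(1.022e-52/3.757e-18)/ln(3.757e-18/1.249e-6) ≈ 3.00.
Both orders ≈ 3.0 — effectively the same.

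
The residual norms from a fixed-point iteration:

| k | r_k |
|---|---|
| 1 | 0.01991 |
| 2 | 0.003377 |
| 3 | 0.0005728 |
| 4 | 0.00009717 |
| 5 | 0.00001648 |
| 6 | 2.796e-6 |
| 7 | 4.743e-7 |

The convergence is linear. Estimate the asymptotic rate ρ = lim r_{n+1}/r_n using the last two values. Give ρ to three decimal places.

0.170

ρ ≈ r_7/r_6 = 4.743e-7/2.796e-6 = 0.16964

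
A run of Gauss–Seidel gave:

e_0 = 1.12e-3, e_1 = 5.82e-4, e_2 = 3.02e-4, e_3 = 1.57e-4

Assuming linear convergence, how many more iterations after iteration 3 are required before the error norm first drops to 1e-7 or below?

12

Rate ρ ≈ e_3/e_2 = 1.57e-4/3.02e-4 = 0.5199.
After j more steps, e_{3+j} ≈ 1.57e-4·ρ^j; need ρ^j ≤ 1e-7/1.57e-4 = 0.000636943.
j ≥ ln(0.000636943)/ln(0.5199) = -7.3588/-0.65412 = 11.250.
So 12 more iterations are needed.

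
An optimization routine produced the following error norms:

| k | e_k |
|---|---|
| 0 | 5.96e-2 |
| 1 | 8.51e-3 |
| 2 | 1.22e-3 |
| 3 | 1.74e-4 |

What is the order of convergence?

Consecutive ratios: e_3/e_2 = 1.74e-4/1.22e-3 = 0.142623, e_2/e_1 = 1.22e-3/8.51e-3 = 0.143361.
p ≈ ln(0.142623)/ln(0.143361) = -1.9476/-1.9424 ≈ 1.00.
So the convergence is linear (order 1).

1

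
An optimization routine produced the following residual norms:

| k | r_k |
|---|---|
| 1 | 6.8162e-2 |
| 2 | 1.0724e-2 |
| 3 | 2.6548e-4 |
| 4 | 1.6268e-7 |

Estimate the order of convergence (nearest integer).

Consecutive ratios: r_4/r_3 = 1.6268e-7/2.6548e-4 = 0.000612777, r_3/r_2 = 2.6548e-4/1.0724e-2 = 0.0247557.
p ≈ ln(0.000612777)/ln(0.0247557) = -7.3975/-3.6987 ≈ 2.00.
So the convergence is quadratic (order 2).

2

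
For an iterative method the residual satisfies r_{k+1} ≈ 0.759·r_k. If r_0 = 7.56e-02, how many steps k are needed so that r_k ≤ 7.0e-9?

59

After k steps, r_k ≈ 7.56e-02·0.759^k.
Need 0.759^k ≤ 7.0e-9/7.56e-02 = 9.25926e-08.
k ≥ ln(9.25926e-08)/ln(0.759) = -16.1951/-0.27575 = 58.731.
Smallest integer k = 59.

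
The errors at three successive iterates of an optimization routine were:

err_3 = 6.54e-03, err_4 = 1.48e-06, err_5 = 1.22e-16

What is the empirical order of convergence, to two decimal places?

2.77

p ≈ ln(err_5/err_4) / ln(err_4/err_3)
  = ln(1.22e-16/1.48e-06) / ln(1.48e-06/6.54e-03)
  = ln(8.24324e-11) / ln(0.0002263)
  = -23.21904 / -8.39365 ≈ 2.76626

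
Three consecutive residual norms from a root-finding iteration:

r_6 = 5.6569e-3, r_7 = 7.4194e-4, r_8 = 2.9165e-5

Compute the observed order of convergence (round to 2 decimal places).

1.59

p ≈ ln(r_8/r_7) / ln(r_7/r_6)
  = ln(2.9165e-5/7.4194e-4) / ln(7.4194e-4/5.6569e-3)
  = ln(0.0393091) / ln(0.131157)
  = -3.23630 / -2.03136 ≈ 1.59317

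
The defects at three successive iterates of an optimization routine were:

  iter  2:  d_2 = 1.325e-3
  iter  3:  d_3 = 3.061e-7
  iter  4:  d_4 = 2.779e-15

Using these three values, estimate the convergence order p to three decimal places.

p ≈ ln(d_4/d_3) / ln(d_3/d_2)
  = ln(2.779e-15/3.061e-7) / ln(3.061e-7/1.325e-3)
  = ln(9.07873e-09) / ln(0.000231019)
  = -18.517332 / -8.373011 ≈ 2.211550

2.212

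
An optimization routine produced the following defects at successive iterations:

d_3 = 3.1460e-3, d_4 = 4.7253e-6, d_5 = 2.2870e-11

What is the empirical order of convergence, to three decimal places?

1.883

p ≈ ln(d_5/d_4) / ln(d_4/d_3)
  = ln(2.2870e-11/4.7253e-6) / ln(4.7253e-6/3.1460e-3)
  = ln(4.8399e-06) / ln(0.001502)
  = -12.238616 / -6.500958 ≈ 1.882587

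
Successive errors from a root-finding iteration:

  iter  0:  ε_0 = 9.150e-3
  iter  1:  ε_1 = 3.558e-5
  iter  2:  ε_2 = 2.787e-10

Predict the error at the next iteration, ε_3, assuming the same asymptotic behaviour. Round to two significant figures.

4.2e-21

First estimate the order: p ≈ ln(ε_2/ε_1) / ln(ε_1/ε_0) = ln(2.787e-10/3.558e-5)/ln(3.558e-5/9.150e-3) = ln(7.83305e-06)/ln(0.00388852) ≈ 2.1185.
Then ε_3 ≈ ε_2·(ε_2/ε_1)^p = 2.787e-10·(7.83305e-06)^2.1185 = 2.787e-10·1.52333e-11 ≈ 4.246e-21.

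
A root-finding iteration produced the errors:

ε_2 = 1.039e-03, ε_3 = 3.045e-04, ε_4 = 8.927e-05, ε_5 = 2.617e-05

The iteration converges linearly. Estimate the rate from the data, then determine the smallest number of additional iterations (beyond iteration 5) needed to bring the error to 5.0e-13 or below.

Rate ρ ≈ ε_5/ε_4 = 2.617e-05/8.927e-05 = 0.2932.
After j more steps, ε_{5+j} ≈ 2.617e-05·ρ^j; need ρ^j ≤ 5.0e-13/2.617e-05 = 1.91058e-08.
j ≥ ln(1.91058e-08)/ln(0.2932) = -17.7733/-1.22690 = 14.486.
So 15 more iterations are needed.

15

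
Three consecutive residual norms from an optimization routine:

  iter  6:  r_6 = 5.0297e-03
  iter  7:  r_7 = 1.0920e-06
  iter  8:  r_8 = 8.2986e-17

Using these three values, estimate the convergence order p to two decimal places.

2.76

p ≈ ln(r_8/r_7) / ln(r_7/r_6)
  = ln(8.2986e-17/1.0920e-06) / ln(1.0920e-06/5.0297e-03)
  = ln(7.59945e-11) / ln(0.00021711)
  = -23.30036 / -8.43511 ≈ 2.76231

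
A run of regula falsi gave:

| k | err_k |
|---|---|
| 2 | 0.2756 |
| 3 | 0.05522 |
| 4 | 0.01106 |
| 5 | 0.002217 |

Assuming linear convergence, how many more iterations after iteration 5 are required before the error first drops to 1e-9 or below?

Rate ρ ≈ err_5/err_4 = 0.002217/0.01106 = 0.2005.
After j more steps, err_{5+j} ≈ 0.002217·ρ^j; need ρ^j ≤ 1e-9/0.002217 = 4.5106e-07.
j ≥ ln(4.5106e-07)/ln(0.2005) = -14.6117/-1.60694 = 9.093.
So 10 more iterations are needed.

10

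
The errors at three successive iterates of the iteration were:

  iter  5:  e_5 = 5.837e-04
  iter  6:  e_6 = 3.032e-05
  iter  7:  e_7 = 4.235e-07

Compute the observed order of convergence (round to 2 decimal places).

1.44

p ≈ ln(e_7/e_6) / ln(e_6/e_5)
  = ln(4.235e-07/3.032e-05) / ln(3.032e-05/5.837e-04)
  = ln(0.0139677) / ln(0.0519445)
  = -4.27101 / -2.95758 ≈ 1.44409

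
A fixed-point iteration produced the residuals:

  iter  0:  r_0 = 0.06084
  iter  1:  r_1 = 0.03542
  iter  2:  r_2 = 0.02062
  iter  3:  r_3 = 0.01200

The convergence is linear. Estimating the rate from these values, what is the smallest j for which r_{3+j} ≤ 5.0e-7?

19

Rate ρ ≈ r_3/r_2 = 0.01200/0.02062 = 0.5820.
After j more steps, r_{3+j} ≈ 0.01200·ρ^j; need ρ^j ≤ 5.0e-7/0.01200 = 4.16667e-05.
j ≥ ln(4.16667e-05)/ln(0.5820) = -10.0858/-0.54128 = 18.633.
So 19 more iterations are needed.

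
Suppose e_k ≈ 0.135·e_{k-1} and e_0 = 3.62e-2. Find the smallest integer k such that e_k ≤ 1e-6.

6

After k steps, e_k ≈ 3.62e-2·0.135^k.
Need 0.135^k ≤ 1e-6/3.62e-2 = 2.76243e-05.
k ≥ ln(2.76243e-05)/ln(0.135) = -10.4968/-2.00248 = 5.242.
Smallest integer k = 6.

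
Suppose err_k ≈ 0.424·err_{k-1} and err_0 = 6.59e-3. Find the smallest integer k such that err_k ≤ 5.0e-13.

After k steps, err_k ≈ 6.59e-3·0.424^k.
Need 0.424^k ≤ 5.0e-13/6.59e-3 = 7.58725e-11.
k ≥ ln(7.58725e-11)/ln(0.424) = -23.3020/-0.85802 = 27.158.
Smallest integer k = 28.

28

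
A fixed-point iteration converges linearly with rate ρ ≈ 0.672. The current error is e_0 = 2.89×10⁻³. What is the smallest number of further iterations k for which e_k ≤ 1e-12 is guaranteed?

After k steps, e_k ≈ 2.89×10⁻³·0.672^k.
Need 0.672^k ≤ 1e-12/2.89×10⁻³ = 3.46021e-10.
k ≥ ln(3.46021e-10)/ln(0.672) = -21.7845/-0.39750 = 54.804.
Smallest integer k = 55.

55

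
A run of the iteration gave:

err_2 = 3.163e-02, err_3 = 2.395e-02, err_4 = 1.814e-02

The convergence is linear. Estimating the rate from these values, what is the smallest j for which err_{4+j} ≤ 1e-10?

Rate ρ ≈ err_4/err_3 = 1.814e-02/2.395e-02 = 0.7574.
After j more steps, err_{4+j} ≈ 1.814e-02·ρ^j; need ρ^j ≤ 1e-10/1.814e-02 = 5.51268e-09.
j ≥ ln(5.51268e-09)/ln(0.7574) = -19.0162/-0.27786 = 68.438.
So 69 more iterations are needed.

69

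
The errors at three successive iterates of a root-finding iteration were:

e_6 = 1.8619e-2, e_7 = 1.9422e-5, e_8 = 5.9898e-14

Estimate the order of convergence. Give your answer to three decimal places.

2.854

p ≈ ln(e_8/e_7) / ln(e_7/e_6)
  = ln(5.9898e-14/1.9422e-5) / ln(1.9422e-5/1.8619e-2)
  = ln(3.08403e-09) / ln(0.00104313)
  = -19.597029 / -6.865529 ≈ 2.854409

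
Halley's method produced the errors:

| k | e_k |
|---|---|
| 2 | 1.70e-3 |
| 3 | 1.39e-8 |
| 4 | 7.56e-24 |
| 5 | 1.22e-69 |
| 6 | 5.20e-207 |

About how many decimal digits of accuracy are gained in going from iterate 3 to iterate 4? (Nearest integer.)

15

Digits gained ≈ log₁₀(e_3/e_4) = log₁₀(1.39e-8/7.56e-24) = log₁₀(1.83862e+15) ≈ 15.264.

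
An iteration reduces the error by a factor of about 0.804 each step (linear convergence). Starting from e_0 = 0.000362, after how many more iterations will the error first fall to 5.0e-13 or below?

After k steps, e_k ≈ 0.000362·0.804^k.
Need 0.804^k ≤ 5.0e-13/0.000362 = 1.38122e-09.
k ≥ ln(1.38122e-09)/ln(0.804) = -20.4003/-0.21816 = 93.511.
Smallest integer k = 94.

94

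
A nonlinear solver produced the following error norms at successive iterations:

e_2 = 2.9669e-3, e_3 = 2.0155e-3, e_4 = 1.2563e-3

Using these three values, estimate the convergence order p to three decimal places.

p ≈ ln(e_4/e_3) / ln(e_3/e_2)
  = ln(1.2563e-3/2.0155e-3) / ln(2.0155e-3/2.9669e-3)
  = ln(0.623319) / ln(0.679329)
  = -0.472697 / -0.386650 ≈ 1.222545

1.223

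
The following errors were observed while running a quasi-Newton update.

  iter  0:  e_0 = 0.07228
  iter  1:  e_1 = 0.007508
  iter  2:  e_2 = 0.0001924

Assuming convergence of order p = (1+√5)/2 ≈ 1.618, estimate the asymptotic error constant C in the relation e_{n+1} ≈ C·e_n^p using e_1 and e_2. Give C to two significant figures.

C ≈ e_2 / e_1^1.618
  = 0.0001924 / (0.007508)^1.618
  = 0.0001924 / 0.000365257 ≈ 0.52675

0.53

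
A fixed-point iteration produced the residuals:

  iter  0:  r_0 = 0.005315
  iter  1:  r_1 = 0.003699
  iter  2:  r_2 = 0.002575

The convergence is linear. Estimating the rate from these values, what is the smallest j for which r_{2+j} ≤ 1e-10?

48

Rate ρ ≈ r_2/r_1 = 0.002575/0.003699 = 0.6961.
After j more steps, r_{2+j} ≈ 0.002575·ρ^j; need ρ^j ≤ 1e-10/0.002575 = 3.8835e-08.
j ≥ ln(3.8835e-08)/ln(0.6961) = -17.0639/-0.36226 = 47.104.
So 48 more iterations are needed.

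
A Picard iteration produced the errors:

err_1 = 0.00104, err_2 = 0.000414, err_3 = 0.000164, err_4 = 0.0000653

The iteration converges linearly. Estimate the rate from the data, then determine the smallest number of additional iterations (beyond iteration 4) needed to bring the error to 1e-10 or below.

Rate ρ ≈ err_4/err_3 = 0.0000653/0.000164 = 0.3982.
After j more steps, err_{4+j} ≈ 0.0000653·ρ^j; need ρ^j ≤ 1e-10/0.0000653 = 1.53139e-06.
j ≥ ln(1.53139e-06)/ln(0.3982) = -13.3893/-0.92080 = 14.541.
So 15 more iterations are needed.

15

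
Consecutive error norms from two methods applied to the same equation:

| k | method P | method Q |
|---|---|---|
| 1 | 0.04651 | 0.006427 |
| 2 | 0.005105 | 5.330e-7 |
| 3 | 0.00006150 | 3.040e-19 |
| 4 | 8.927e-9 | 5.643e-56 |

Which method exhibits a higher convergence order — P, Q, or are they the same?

Q

Method P: p ≈ ln(8.927e-9/0.00006150)/ln(0.00006150/0.005105) ≈ 2.00.
Method Q: p ≈ ln(5.643e-56/3.040e-19)/ln(3.040e-19/5.330e-7) ≈ 3.00.
Method Q has the higher order (≈3.0 vs ≈2.0).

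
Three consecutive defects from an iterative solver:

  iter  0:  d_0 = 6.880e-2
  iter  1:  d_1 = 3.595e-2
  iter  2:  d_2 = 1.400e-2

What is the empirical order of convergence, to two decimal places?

p ≈ ln(d_2/d_1) / ln(d_1/d_0)
  = ln(1.400e-2/3.595e-2) / ln(3.595e-2/6.880e-2)
  = ln(0.38943) / ln(0.522529)
  = -0.94307 / -0.64907 ≈ 1.45296

1.45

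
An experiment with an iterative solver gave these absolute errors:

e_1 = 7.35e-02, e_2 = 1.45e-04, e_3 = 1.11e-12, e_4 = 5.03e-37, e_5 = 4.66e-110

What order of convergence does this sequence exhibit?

Consecutive ratios: e_5/e_4 = 4.66e-110/5.03e-37 = 9.26441e-74, e_4/e_3 = 5.03e-37/1.11e-12 = 4.53153e-25.
p ≈ ln(9.26441e-74)/ln(4.53153e-25) = -168.1651/-56.0536 ≈ 3.00.
So the convergence is cubic (order 3).

3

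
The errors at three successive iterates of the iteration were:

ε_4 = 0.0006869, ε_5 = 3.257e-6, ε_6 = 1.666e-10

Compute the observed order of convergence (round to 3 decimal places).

p ≈ ln(ε_6/ε_5) / ln(ε_5/ε_4)
  = ln(1.666e-10/3.257e-6) / ln(3.257e-6/0.0006869)
  = ln(5.11514e-05) / ln(0.00474159)
  = -9.880721 / -5.351383 ≈ 1.846386

1.846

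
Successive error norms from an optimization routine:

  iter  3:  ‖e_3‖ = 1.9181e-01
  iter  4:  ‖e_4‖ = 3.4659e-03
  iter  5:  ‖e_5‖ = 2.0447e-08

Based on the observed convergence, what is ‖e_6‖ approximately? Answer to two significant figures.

First estimate the order: p ≈ ln(‖e_5‖/‖e_4‖) / ln(‖e_4‖/‖e_3‖) = ln(2.0447e-08/3.4659e-03)/ln(3.4659e-03/1.9181e-01) = ln(5.89948e-06)/ln(0.0180694) ≈ 3.0000.
Then ‖e_6‖ ≈ ‖e_5‖·(‖e_5‖/‖e_4‖)^p = 2.0447e-08·(5.89948e-06)^3.0000 = 2.0447e-08·2.05325e-16 ≈ 4.198e-24.

4.2e-24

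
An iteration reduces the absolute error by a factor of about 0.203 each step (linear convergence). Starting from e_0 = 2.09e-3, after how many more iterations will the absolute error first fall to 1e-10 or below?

11

After k steps, e_k ≈ 2.09e-3·0.203^k.
Need 0.203^k ≤ 1e-10/2.09e-3 = 4.78469e-08.
k ≥ ln(4.78469e-08)/ln(0.203) = -16.8553/-1.59455 = 10.571.
Smallest integer k = 11.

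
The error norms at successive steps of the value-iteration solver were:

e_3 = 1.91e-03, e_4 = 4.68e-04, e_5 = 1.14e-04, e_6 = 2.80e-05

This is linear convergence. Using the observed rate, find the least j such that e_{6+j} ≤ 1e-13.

Rate ρ ≈ e_6/e_5 = 2.80e-05/1.14e-04 = 0.2456.
After j more steps, e_{6+j} ≈ 2.80e-05·ρ^j; need ρ^j ≤ 1e-13/2.80e-05 = 3.57143e-09.
j ≥ ln(3.57143e-09)/ln(0.2456) = -19.4503/-1.40405 = 13.853.
So 14 more iterations are needed.

14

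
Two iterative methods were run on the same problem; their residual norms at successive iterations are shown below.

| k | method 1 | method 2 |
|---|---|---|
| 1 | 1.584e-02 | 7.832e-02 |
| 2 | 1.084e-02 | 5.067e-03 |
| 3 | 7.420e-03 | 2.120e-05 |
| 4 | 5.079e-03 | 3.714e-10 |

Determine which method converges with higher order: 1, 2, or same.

2

Method 1: p ≈ ln(5.079e-03/7.420e-03)/ln(7.420e-03/1.084e-02) ≈ 1.00.
Method 2: p ≈ ln(3.714e-10/2.120e-05)/ln(2.120e-05/5.067e-03) ≈ 2.00.
Method 2 has the higher order (≈2.0 vs ≈1.0).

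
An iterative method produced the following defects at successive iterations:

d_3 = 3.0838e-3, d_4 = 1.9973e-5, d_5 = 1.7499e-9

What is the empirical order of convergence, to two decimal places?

p ≈ ln(d_5/d_4) / ln(d_4/d_3)
  = ln(1.7499e-9/1.9973e-5) / ln(1.9973e-5/3.0838e-3)
  = ln(8.76133e-05) / ln(0.00647675)
  = -9.34258 / -5.03954 ≈ 1.85386

1.85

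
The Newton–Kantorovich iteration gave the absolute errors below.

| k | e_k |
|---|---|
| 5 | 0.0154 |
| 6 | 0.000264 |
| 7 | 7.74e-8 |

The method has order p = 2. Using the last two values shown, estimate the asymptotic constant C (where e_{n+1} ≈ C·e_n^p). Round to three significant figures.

C ≈ e_7 / e_6^2
  = 7.74e-8 / (0.000264)^2
  = 7.74e-8 / 6.9696e-08 ≈ 1.1105

1.11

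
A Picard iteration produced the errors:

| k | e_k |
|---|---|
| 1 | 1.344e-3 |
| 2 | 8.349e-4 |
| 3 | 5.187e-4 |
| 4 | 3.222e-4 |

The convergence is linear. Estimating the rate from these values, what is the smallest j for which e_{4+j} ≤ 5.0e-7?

Rate ρ ≈ e_4/e_3 = 3.222e-4/5.187e-4 = 0.6212.
After j more steps, e_{4+j} ≈ 3.222e-4·ρ^j; need ρ^j ≤ 5.0e-7/3.222e-4 = 0.00155183.
j ≥ ln(0.00155183)/ln(0.6212) = -6.4683/-0.47610 = 13.586.
So 14 more iterations are needed.

14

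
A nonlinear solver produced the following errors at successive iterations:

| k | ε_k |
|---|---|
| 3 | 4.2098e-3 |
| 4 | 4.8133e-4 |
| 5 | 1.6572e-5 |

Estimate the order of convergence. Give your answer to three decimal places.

p ≈ ln(ε_5/ε_4) / ln(ε_4/ε_3)
  = ln(1.6572e-5/4.8133e-4) / ln(4.8133e-4/4.2098e-3)
  = ln(0.0344296) / ln(0.114336)
  = -3.368839 / -2.168614 ≈ 1.553453

1.553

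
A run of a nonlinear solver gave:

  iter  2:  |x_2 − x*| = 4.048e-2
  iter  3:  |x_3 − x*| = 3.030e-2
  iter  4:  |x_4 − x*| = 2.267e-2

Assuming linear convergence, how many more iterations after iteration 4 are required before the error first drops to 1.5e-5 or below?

Rate ρ ≈ |x_4 − x*|/|x_3 − x*| = 2.267e-2/3.030e-2 = 0.7482.
After j more steps, |x_{4+j} − x*| ≈ 2.267e-2·ρ^j; need ρ^j ≤ 1.5e-5/2.267e-2 = 0.000661667.
j ≥ ln(0.000661667)/ln(0.7482) = -7.3207/-0.29008 = 25.237.
So 26 more iterations are needed.

26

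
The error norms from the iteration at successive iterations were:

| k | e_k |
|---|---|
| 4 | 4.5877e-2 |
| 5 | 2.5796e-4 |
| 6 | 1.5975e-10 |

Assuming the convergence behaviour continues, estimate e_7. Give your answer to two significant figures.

First estimate the order: p ≈ ln(e_6/e_5) / ln(e_5/e_4) = ln(1.5975e-10/2.5796e-4)/ln(2.5796e-4/4.5877e-2) = ln(6.19282e-07)/ln(0.00562286) ≈ 2.7591.
Then e_7 ≈ e_6·(e_6/e_5)^p = 1.5975e-10·(6.19282e-07)^2.7591 = 1.5975e-10·7.4336e-18 ≈ 1.188e-27.

1.2e-27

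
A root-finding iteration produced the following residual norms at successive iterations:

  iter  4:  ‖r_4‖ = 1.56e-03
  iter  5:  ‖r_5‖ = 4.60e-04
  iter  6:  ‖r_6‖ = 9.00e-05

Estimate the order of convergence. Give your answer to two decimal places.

p ≈ ln(‖r_6‖/‖r_5‖) / ln(‖r_5‖/‖r_4‖)
  = ln(9.00e-05/4.60e-04) / ln(4.60e-04/1.56e-03)
  = ln(0.195652) / ln(0.294872)
  = -1.63142 / -1.22121 ≈ 1.33590

1.34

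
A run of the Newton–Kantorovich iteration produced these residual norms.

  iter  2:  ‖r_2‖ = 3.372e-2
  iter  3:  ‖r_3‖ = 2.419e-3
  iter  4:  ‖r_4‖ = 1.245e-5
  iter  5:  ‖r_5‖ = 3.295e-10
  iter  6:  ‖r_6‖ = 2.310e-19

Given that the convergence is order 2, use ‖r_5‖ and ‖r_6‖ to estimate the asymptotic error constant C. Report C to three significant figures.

2.13

C ≈ ‖r_6‖ / ‖r_5‖^2
  = 2.310e-19 / (3.295e-10)^2
  = 2.310e-19 / 1.0857e-19 ≈ 2.1277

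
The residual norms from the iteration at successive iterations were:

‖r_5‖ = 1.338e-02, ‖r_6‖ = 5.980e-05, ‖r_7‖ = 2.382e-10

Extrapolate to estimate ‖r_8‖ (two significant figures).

First estimate the order: p ≈ ln(‖r_7‖/‖r_6‖) / ln(‖r_6‖/‖r_5‖) = ln(2.382e-10/5.980e-05)/ln(5.980e-05/1.338e-02) = ln(3.98328e-06)/ln(0.00446936) ≈ 2.2980.
Then ‖r_8‖ ≈ ‖r_7‖·(‖r_7‖/‖r_6‖)^p = 2.382e-10·(3.98328e-06)^2.2980 = 2.382e-10·3.90259e-13 ≈ 9.296e-23.

9.3e-23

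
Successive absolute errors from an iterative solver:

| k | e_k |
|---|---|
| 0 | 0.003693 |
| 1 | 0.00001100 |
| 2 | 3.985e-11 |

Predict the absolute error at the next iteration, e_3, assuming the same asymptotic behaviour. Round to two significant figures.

First estimate the order: p ≈ ln(e_2/e_1) / ln(e_1/e_0) = ln(3.985e-11/0.00001100)/ln(0.00001100/0.003693) = ln(3.62273e-06)/ln(0.00297861) ≈ 2.1540.
Then e_3 ≈ e_2·(e_2/e_1)^p = 3.985e-11·(3.62273e-06)^2.1540 = 3.985e-11·1.90618e-12 ≈ 7.596e-23.

7.6e-23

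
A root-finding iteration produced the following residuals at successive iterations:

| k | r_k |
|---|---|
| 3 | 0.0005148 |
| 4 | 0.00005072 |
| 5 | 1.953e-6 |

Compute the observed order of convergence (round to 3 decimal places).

p ≈ ln(r_5/r_4) / ln(r_4/r_3)
  = ln(1.953e-6/0.00005072) / ln(0.00005072/0.0005148)
  = ln(0.0385055) / ln(0.0985237)
  = -3.256954 / -2.317458 ≈ 1.405399

1.405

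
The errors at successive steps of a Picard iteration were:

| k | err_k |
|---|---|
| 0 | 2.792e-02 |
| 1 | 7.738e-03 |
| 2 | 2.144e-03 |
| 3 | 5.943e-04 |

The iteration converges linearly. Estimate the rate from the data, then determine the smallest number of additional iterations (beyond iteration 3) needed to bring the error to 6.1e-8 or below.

8

Rate ρ ≈ err_3/err_2 = 5.943e-04/2.144e-03 = 0.2772.
After j more steps, err_{3+j} ≈ 5.943e-04·ρ^j; need ρ^j ≤ 6.1e-8/5.943e-04 = 0.000102642.
j ≥ ln(0.000102642)/ln(0.2772) = -9.1843/-1.28302 = 7.158.
So 8 more iterations are needed.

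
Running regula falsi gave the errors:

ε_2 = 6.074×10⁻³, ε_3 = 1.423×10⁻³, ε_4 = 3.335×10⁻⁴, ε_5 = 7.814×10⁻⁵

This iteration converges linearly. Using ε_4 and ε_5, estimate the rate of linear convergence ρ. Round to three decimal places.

ρ ≈ ε_5/ε_4 = 7.814×10⁻⁵/3.335×10⁻⁴ = 0.23430

0.234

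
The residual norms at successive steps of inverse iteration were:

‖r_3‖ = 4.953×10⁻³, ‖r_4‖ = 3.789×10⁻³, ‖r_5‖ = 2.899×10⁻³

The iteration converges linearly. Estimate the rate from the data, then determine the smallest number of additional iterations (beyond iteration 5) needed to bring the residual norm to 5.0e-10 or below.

Rate ρ ≈ ‖r_5‖/‖r_4‖ = 2.899×10⁻³/3.789×10⁻³ = 0.7651.
After j more steps, ‖r_{5+j}‖ ≈ 2.899×10⁻³·ρ^j; need ρ^j ≤ 5.0e-10/2.899×10⁻³ = 1.72473e-07.
j ≥ ln(1.72473e-07)/ln(0.7651) = -15.5730/-0.26775 = 58.162.
So 59 more iterations are needed.

59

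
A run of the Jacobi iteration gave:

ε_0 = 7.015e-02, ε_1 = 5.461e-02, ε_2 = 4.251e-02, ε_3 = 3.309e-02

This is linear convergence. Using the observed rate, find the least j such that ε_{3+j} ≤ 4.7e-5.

27

Rate ρ ≈ ε_3/ε_2 = 3.309e-02/4.251e-02 = 0.7784.
After j more steps, ε_{3+j} ≈ 3.309e-02·ρ^j; need ρ^j ≤ 4.7e-5/3.309e-02 = 0.00142037.
j ≥ ln(0.00142037)/ln(0.7784) = -6.5568/-0.25051 = 26.174.
So 27 more iterations are needed.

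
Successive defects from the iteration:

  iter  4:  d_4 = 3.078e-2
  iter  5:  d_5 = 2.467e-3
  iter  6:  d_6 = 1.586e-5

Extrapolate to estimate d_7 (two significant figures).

First estimate the order: p ≈ ln(d_6/d_5) / ln(d_5/d_4) = ln(1.586e-5/2.467e-3)/ln(2.467e-3/3.078e-2) = ln(0.00642886)/ln(0.0801494) ≈ 1.9997.
Then d_7 ≈ d_6·(d_6/d_5)^p = 1.586e-5·(0.00642886)^1.9997 = 1.586e-5·4.13929e-05 ≈ 6.565e-10.

6.6e-10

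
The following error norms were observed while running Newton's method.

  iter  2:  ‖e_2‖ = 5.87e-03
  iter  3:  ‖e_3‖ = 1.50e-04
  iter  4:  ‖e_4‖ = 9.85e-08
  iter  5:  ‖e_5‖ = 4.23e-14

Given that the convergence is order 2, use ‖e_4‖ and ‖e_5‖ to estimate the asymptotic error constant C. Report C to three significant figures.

4.36

C ≈ ‖e_5‖ / ‖e_4‖^2
  = 4.23e-14 / (9.85e-08)^2
  = 4.23e-14 / 9.70225e-15 ≈ 4.3598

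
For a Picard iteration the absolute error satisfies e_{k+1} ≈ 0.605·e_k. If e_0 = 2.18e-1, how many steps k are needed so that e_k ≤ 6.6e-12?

49

After k steps, e_k ≈ 2.18e-1·0.605^k.
Need 0.605^k ≤ 6.6e-12/2.18e-1 = 3.02752e-11.
k ≥ ln(3.02752e-11)/ln(0.605) = -24.2207/-0.50253 = 48.198.
Smallest integer k = 49.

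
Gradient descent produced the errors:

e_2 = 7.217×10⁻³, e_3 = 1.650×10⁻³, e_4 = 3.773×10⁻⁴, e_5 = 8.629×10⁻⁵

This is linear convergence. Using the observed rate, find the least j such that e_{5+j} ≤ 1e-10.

10

Rate ρ ≈ e_5/e_4 = 8.629×10⁻⁵/3.773×10⁻⁴ = 0.2287.
After j more steps, e_{5+j} ≈ 8.629×10⁻⁵·ρ^j; need ρ^j ≤ 1e-10/8.629×10⁻⁵ = 1.15888e-06.
j ≥ ln(1.15888e-06)/ln(0.2287) = -13.6681/-1.47534 = 9.264.
So 10 more iterations are needed.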